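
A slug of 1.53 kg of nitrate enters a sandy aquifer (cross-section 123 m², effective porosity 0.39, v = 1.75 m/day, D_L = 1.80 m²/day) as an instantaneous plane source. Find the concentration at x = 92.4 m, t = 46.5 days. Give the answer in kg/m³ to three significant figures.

0.000684 kg/m³

For an instantaneous plane source, C(x,t) = M/(n_e·A·√(4πDt)) · exp(−(x−vt)²/(4Dt)), with n_e·A the pore (flow) area.
Plume center vt = 1.75 × 46.5 = 81.375 m, so the well at 92.4 m is 11.025 m downgradient of the peak.
√(4πDt) = 32.43 m, giving peak height M/(n_e·A·√(4πDt)) = 1.53/(0.39 × 123 × 32.43) = 0.0009835 kg/m³.
(x−vt)²/(4Dt) = (11.025)²/(4 × 1.80 × 46.5) = 0.3631; exp(−0.3631) = 0.6955.
C = 0.0009835 × 0.6955 = 0.000684 kg/m³.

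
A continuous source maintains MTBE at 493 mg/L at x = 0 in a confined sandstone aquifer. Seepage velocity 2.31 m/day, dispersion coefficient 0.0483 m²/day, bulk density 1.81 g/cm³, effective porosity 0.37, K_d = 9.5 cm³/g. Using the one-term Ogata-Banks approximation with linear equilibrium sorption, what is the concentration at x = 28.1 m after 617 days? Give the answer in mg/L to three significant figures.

472 mg/L

Retardation factor R = 1 + ρ_b·K_d/n = 1 + 1.81 × 9.5/0.37 = 47.47.
Sorption retards both mechanisms: v_R = v/R = 0.04866 m/day, D_R = D/R = 0.001017 m²/day.
v_R·t = 0.04866 × 617 = 30.02322 m; 2√(D_R t) = 1.584 m; argument = (28.1 − 30.02322)/1.584 = -1.214.
C = C₀ × ½·erfc(-1.214) = 493 × 0.9570 = 472 mg/L.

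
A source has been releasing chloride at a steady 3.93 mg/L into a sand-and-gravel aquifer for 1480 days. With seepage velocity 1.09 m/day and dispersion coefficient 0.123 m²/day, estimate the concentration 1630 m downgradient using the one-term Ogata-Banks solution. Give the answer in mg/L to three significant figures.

0.744 mg/L

For a continuous step input, C/C₀ ≈ ½·erfc((x−vt)/(2√(Dt))).
vt = 1.09 × 1480 = 1613.2 m and 2√(Dt) = 2√(0.123 × 1480) = 26.98 m.
Argument (x−vt)/(2√(Dt)) = (1630 − 1613.2)/26.98 = 0.6227; ½·erfc(0.6227) = 0.1893.
C = 3.93 × 0.1893 = 0.744 mg/L.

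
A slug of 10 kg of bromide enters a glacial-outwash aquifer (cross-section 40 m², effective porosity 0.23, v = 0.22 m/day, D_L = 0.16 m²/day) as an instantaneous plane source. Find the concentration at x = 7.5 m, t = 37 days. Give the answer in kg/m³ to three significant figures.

0.124 kg/m³

For an instantaneous plane source, C(x,t) = M/(n_e·A·√(4πDt)) · exp(−(x−vt)²/(4Dt)), with n_e·A the pore (flow) area.
Plume center vt = 0.22 × 37 = 8.14 m, so the well at 7.5 m is 0.64 m upgradient of the peak.
√(4πDt) = 8.625 m, giving peak height M/(n_e·A·√(4πDt)) = 10/(0.23 × 40 × 8.625) = 0.1260 kg/m³.
(x−vt)²/(4Dt) = (-0.64)²/(4 × 0.16 × 37) = 0.01730; exp(−0.01730) = 0.9828.
C = 0.1260 × 0.9828 = 0.124 kg/m³.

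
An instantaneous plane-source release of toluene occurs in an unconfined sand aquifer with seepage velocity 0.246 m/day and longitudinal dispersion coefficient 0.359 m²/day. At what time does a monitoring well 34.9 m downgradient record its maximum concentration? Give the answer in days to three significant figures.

For the 1D instantaneous-source solution, setting ∂C/∂t = 0 at fixed x gives v²t² + 2Dt − x² = 0, so t = (√(D² + v²x²) − D)/v².
√(D² + v²x²) = √(0.359² + 0.246² × 34.9²) = 8.593; v² = 0.060516.
t = (8.593 − 0.359)/0.060516 = 136 days (vs. the pure-advection estimate x/v = 142 d).

136 days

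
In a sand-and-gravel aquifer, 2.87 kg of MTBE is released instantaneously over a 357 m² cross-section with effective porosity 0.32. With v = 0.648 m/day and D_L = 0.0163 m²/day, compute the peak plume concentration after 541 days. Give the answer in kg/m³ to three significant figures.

0.00239 kg/m³

The peak of an instantaneous 1D plume sits at x = vt; there the Gaussian factor is 1 and C_max = M/(n_e·A·√(4πDt)), where n_e·A is the pore area the mass is dissolved in.
√(4πDt) = √(4π × 0.0163 × 541) = 10.53 m, so C_max = 2.87/(0.32 × 357 × 10.53) = 0.00239 kg/m³.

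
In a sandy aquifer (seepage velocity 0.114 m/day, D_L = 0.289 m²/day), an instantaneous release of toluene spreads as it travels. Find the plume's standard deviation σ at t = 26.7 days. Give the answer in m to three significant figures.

Dispersive spreading gives a Gaussian with σ² = 2Dt; advection only shifts the center.
σ = √(2 × 0.289 × 26.7) = 3.93 m.

3.93 m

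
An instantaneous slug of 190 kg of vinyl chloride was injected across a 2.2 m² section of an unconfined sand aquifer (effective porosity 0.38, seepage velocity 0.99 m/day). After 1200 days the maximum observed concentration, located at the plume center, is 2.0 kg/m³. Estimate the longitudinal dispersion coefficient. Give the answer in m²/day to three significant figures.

0.856 m²/day

At the plume center C_max = M/(n_e·A·√(4πDt)), so D = M²/(4πt·(n_e·A·C_max)²).
n_e·A·C_max = 0.38 × 2.2 × 2.0 = 1.672 kg/m.
D = 190²/(4π × 1200 × 1.672²) = 0.856 m²/day.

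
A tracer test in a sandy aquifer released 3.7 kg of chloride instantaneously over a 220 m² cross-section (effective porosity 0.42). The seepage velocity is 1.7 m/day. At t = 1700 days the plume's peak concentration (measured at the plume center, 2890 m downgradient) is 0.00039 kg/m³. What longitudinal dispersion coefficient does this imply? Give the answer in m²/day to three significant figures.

0.493 m²/day

At the plume center C_max = M/(n_e·A·√(4πDt)), so D = M²/(4πt·(n_e·A·C_max)²).
n_e·A·C_max = 0.42 × 220 × 0.00039 = 0.03604 kg/m.
D = 3.7²/(4π × 1700 × 0.03604²) = 0.493 m²/day.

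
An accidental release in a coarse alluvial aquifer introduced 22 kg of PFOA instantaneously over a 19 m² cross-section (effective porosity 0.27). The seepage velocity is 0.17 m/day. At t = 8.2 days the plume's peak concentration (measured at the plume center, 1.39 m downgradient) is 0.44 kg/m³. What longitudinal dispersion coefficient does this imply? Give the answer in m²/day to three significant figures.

At the plume center C_max = M/(n_e·A·√(4πDt)), so D = M²/(4πt·(n_e·A·C_max)²).
n_e·A·C_max = 0.27 × 19 × 0.44 = 2.257 kg/m.
D = 22²/(4π × 8.2 × 2.257²) = 0.922 m²/day.

0.922 m²/day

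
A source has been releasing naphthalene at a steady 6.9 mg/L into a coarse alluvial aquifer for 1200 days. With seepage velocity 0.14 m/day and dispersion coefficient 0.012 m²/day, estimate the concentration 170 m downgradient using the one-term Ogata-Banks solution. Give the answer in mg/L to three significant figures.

2.45 mg/L

For a continuous step input, C/C₀ ≈ ½·erfc((x−vt)/(2√(Dt))).
vt = 0.14 × 1200 = 168 m and 2√(Dt) = 2√(0.012 × 1200) = 7.589 m.
Argument (x−vt)/(2√(Dt)) = (170 − 168)/7.589 = 0.2635; ½·erfc(0.2635) = 0.3547.
C = 6.9 × 0.3547 = 2.45 mg/L.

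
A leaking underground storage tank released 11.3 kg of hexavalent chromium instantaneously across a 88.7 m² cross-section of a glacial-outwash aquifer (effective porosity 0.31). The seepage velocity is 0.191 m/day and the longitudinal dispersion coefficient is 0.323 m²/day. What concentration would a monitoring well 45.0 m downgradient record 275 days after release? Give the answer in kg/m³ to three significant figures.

0.0105 kg/m³

For an instantaneous plane source, C(x,t) = M/(n_e·A·√(4πDt)) · exp(−(x−vt)²/(4Dt)), with n_e·A the pore (flow) area.
Plume center vt = 0.191 × 275 = 52.525 m, so the well at 45.0 m is 7.525 m upgradient of the peak.
√(4πDt) = 33.41 m, giving peak height M/(n_e·A·√(4πDt)) = 11.3/(0.31 × 88.7 × 33.41) = 0.01230 kg/m³.
(x−vt)²/(4Dt) = (-7.525)²/(4 × 0.323 × 275) = 0.1594; exp(−0.1594) = 0.8527.
C = 0.01230 × 0.8527 = 0.0105 kg/m³.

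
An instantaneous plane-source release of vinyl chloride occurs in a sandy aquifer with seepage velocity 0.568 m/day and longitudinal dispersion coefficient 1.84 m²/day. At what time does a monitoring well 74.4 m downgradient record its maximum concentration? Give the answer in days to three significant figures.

For the 1D instantaneous-source solution, setting ∂C/∂t = 0 at fixed x gives v²t² + 2Dt − x² = 0, so t = (√(D² + v²x²) − D)/v².
√(D² + v²x²) = √(1.84² + 0.568² × 74.4²) = 42.30; v² = 0.322624.
t = (42.30 − 1.84)/0.322624 = 125 days (vs. the pure-advection estimate x/v = 131 d).

125 days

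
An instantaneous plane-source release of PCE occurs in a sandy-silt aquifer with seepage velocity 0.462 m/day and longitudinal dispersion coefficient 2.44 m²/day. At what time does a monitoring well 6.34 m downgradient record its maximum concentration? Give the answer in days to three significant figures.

6.43 days

For the 1D instantaneous-source solution, setting ∂C/∂t = 0 at fixed x gives v²t² + 2Dt − x² = 0, so t = (√(D² + v²x²) − D)/v².
√(D² + v²x²) = √(2.44² + 0.462² × 6.34²) = 3.812; v² = 0.213444.
t = (3.812 − 2.44)/0.213444 = 6.43 days (vs. the pure-advection estimate x/v = 13.7 d).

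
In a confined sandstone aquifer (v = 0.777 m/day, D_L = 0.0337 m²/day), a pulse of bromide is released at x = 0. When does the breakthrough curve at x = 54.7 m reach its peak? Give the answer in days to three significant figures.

70.3 days

For the 1D instantaneous-source solution, setting ∂C/∂t = 0 at fixed x gives v²t² + 2Dt − x² = 0, so t = (√(D² + v²x²) − D)/v².
√(D² + v²x²) = √(0.0337² + 0.777² × 54.7²) = 42.50; v² = 0.603729.
t = (42.50 − 0.0337)/0.603729 = 70.3 days (vs. the pure-advection estimate x/v = 70.4 d).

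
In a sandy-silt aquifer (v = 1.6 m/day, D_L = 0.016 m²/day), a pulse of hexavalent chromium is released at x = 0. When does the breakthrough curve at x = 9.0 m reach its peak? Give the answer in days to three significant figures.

For the 1D instantaneous-source solution, setting ∂C/∂t = 0 at fixed x gives v²t² + 2Dt − x² = 0, so t = (√(D² + v²x²) − D)/v².
√(D² + v²x²) = √(0.016² + 1.6² × 9.0²) = 14.40; v² = 2.56.
t = (14.40 − 0.016)/2.56 = 5.62 days (vs. the pure-advection estimate x/v = 5.62 d).

5.62 days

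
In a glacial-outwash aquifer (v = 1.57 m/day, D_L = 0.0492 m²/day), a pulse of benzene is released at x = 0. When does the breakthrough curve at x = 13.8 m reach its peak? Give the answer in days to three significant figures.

For the 1D instantaneous-source solution, setting ∂C/∂t = 0 at fixed x gives v²t² + 2Dt − x² = 0, so t = (√(D² + v²x²) − D)/v².
√(D² + v²x²) = √(0.0492² + 1.57² × 13.8²) = 21.67; v² = 2.4649.
t = (21.67 − 0.0492)/2.4649 = 8.77 days (vs. the pure-advection estimate x/v = 8.79 d).

8.77 days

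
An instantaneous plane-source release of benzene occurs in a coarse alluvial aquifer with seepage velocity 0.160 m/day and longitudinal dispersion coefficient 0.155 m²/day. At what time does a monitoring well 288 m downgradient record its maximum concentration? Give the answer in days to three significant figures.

For the 1D instantaneous-source solution, setting ∂C/∂t = 0 at fixed x gives v²t² + 2Dt − x² = 0, so t = (√(D² + v²x²) − D)/v².
√(D² + v²x²) = √(0.155² + 0.160² × 288²) = 46.08; v² = 0.0256.
t = (46.08 − 0.155)/0.0256 = 1790 days (vs. the pure-advection estimate x/v = 1800 d).

1790 days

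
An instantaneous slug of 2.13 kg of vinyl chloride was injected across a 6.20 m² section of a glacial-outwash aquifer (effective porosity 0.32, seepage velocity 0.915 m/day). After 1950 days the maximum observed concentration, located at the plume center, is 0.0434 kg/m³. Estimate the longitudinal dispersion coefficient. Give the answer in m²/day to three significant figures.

0.0250 m²/day

At the plume center C_max = M/(n_e·A·√(4πDt)), so D = M²/(4πt·(n_e·A·C_max)²).
n_e·A·C_max = 0.32 × 6.20 × 0.0434 = 0.08611 kg/m.
D = 2.13²/(4π × 1950 × 0.08611²) = 0.0250 m²/day.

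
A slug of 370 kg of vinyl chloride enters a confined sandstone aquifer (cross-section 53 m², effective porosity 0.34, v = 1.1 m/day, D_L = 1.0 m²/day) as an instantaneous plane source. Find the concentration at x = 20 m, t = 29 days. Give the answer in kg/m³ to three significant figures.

0.317 kg/m³

For an instantaneous plane source, C(x,t) = M/(n_e·A·√(4πDt)) · exp(−(x−vt)²/(4Dt)), with n_e·A the pore (flow) area.
Plume center vt = 1.1 × 29 = 31.9 m, so the well at 20 m is 11.9 m upgradient of the peak.
√(4πDt) = 19.09 m, giving peak height M/(n_e·A·√(4πDt)) = 370/(0.34 × 53 × 19.09) = 1.076 kg/m³.
(x−vt)²/(4Dt) = (-11.9)²/(4 × 1.0 × 29) = 1.221; exp(−1.221) = 0.2949.
C = 1.076 × 0.2949 = 0.317 kg/m³.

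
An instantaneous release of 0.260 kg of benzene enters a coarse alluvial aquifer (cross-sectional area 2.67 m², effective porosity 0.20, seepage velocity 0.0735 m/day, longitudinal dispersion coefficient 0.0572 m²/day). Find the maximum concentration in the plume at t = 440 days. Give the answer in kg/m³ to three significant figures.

0.0274 kg/m³

The peak of an instantaneous 1D plume sits at x = vt; there the Gaussian factor is 1 and C_max = M/(n_e·A·√(4πDt)), where n_e·A is the pore area the mass is dissolved in.
√(4πDt) = √(4π × 0.0572 × 440) = 17.78 m, so C_max = 0.260/(0.20 × 2.67 × 17.78) = 0.0274 kg/m³.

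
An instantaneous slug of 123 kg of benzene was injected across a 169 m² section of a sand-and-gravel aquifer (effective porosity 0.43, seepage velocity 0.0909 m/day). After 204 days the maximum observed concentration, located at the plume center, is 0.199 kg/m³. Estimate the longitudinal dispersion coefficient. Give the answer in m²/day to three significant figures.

0.0282 m²/day

At the plume center C_max = M/(n_e·A·√(4πDt)), so D = M²/(4πt·(n_e·A·C_max)²).
n_e·A·C_max = 0.43 × 169 × 0.199 = 14.46 kg/m.
D = 123²/(4π × 204 × 14.46²) = 0.0282 m²/day.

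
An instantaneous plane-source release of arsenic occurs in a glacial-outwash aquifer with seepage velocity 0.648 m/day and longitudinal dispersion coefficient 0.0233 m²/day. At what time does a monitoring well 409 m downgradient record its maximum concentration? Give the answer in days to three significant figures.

For the 1D instantaneous-source solution, setting ∂C/∂t = 0 at fixed x gives v²t² + 2Dt − x² = 0, so t = (√(D² + v²x²) − D)/v².
√(D² + v²x²) = √(0.0233² + 0.648² × 409²) = 265.0; v² = 0.419904.
t = (265.0 − 0.0233)/0.419904 = 631 days (vs. the pure-advection estimate x/v = 631 d).

631 days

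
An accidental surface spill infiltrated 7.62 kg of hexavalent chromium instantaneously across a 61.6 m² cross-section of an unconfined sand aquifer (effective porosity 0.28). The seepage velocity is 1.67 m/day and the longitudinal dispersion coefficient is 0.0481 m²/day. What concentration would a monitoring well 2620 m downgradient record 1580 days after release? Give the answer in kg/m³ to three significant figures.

0.00458 kg/m³

For an instantaneous plane source, C(x,t) = M/(n_e·A·√(4πDt)) · exp(−(x−vt)²/(4Dt)), with n_e·A the pore (flow) area.
Plume center vt = 1.67 × 1580 = 2638.6 m, so the well at 2620 m is 18.6 m upgradient of the peak.
√(4πDt) = 30.90 m, giving peak height M/(n_e·A·√(4πDt)) = 7.62/(0.28 × 61.6 × 30.90) = 0.01430 kg/m³.
(x−vt)²/(4Dt) = (-18.6)²/(4 × 0.0481 × 1580) = 1.138; exp(−1.138) = 0.3205.
C = 0.01430 × 0.3205 = 0.00458 kg/m³.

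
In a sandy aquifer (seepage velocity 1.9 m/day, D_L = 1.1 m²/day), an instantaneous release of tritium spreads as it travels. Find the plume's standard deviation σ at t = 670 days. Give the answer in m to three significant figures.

Dispersive spreading gives a Gaussian with σ² = 2Dt; advection only shifts the center.
σ = √(2 × 1.1 × 670) = 38.4 m.

38.4 m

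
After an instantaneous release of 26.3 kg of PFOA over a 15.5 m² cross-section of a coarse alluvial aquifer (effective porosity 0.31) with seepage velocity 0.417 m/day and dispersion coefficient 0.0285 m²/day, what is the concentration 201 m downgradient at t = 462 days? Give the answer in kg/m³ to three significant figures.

For an instantaneous plane source, C(x,t) = M/(n_e·A·√(4πDt)) · exp(−(x−vt)²/(4Dt)), with n_e·A the pore (flow) area.
Plume center vt = 0.417 × 462 = 192.654 m, so the well at 201 m is 8.346 m downgradient of the peak.
√(4πDt) = 12.86 m, giving peak height M/(n_e·A·√(4πDt)) = 26.3/(0.31 × 15.5 × 12.86) = 0.4256 kg/m³.
(x−vt)²/(4Dt) = (8.346)²/(4 × 0.0285 × 462) = 1.323; exp(−1.323) = 0.2663.
C = 0.4256 × 0.2663 = 0.113 kg/m³.

0.113 kg/m³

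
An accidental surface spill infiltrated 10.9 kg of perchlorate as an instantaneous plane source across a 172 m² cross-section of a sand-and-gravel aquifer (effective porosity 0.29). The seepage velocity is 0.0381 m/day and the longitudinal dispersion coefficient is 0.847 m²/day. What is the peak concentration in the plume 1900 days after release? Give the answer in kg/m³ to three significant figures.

0.00154 kg/m³

The peak of an instantaneous 1D plume sits at x = vt; there the Gaussian factor is 1 and C_max = M/(n_e·A·√(4πDt)), where n_e·A is the pore area the mass is dissolved in.
√(4πDt) = √(4π × 0.847 × 1900) = 142.2 m, so C_max = 10.9/(0.29 × 172 × 142.2) = 0.00154 kg/m³.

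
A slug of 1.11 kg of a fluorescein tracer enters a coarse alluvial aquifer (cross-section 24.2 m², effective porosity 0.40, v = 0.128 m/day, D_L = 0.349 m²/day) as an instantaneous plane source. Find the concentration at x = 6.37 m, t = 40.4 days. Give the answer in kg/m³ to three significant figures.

For an instantaneous plane source, C(x,t) = M/(n_e·A·√(4πDt)) · exp(−(x−vt)²/(4Dt)), with n_e·A the pore (flow) area.
Plume center vt = 0.128 × 40.4 = 5.1712 m, so the well at 6.37 m is 1.1988 m downgradient of the peak.
√(4πDt) = 13.31 m, giving peak height M/(n_e·A·√(4πDt)) = 1.11/(0.40 × 24.2 × 13.31) = 0.008615 kg/m³.
(x−vt)²/(4Dt) = (1.1988)²/(4 × 0.349 × 40.4) = 0.02548; exp(−0.02548) = 0.9748.
C = 0.008615 × 0.9748 = 0.00840 kg/m³.

0.00840 kg/m³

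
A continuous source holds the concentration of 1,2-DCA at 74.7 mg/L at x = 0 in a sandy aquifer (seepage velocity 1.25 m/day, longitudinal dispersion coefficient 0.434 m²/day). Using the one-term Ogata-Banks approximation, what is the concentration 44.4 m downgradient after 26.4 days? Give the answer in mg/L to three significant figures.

For a continuous step input, C/C₀ ≈ ½·erfc((x−vt)/(2√(Dt))).
vt = 1.25 × 26.4 = 33 m and 2√(Dt) = 2√(0.434 × 26.4) = 6.770 m.
Argument (x−vt)/(2√(Dt)) = (44.4 − 33)/6.770 = 1.684; ½·erfc(1.684) = 0.008620.
C = 74.7 × 0.008620 = 0.644 mg/L.

0.644 mg/L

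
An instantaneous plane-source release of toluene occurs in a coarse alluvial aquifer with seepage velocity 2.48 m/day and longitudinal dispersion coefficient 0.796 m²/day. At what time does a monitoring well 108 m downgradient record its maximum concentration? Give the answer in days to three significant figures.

For the 1D instantaneous-source solution, setting ∂C/∂t = 0 at fixed x gives v²t² + 2Dt − x² = 0, so t = (√(D² + v²x²) − D)/v².
√(D² + v²x²) = √(0.796² + 2.48² × 108²) = 267.8; v² = 6.1504.
t = (267.8 − 0.796)/6.1504 = 43.4 days (vs. the pure-advection estimate x/v = 43.5 d).

43.4 days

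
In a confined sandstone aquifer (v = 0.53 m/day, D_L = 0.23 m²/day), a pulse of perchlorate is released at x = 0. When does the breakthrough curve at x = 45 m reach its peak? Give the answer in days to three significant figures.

For the 1D instantaneous-source solution, setting ∂C/∂t = 0 at fixed x gives v²t² + 2Dt − x² = 0, so t = (√(D² + v²x²) − D)/v².
√(D² + v²x²) = √(0.23² + 0.53² × 45²) = 23.85; v² = 0.2809.
t = (23.85 − 0.23)/0.2809 = 84.1 days (vs. the pure-advection estimate x/v = 84.9 d).

84.1 days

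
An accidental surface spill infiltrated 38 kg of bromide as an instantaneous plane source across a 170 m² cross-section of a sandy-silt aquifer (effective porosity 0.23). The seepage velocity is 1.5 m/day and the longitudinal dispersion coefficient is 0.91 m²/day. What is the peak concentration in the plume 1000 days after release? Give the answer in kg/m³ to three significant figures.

The peak of an instantaneous 1D plume sits at x = vt; there the Gaussian factor is 1 and C_max = M/(n_e·A·√(4πDt)), where n_e·A is the pore area the mass is dissolved in.
√(4πDt) = √(4π × 0.91 × 1000) = 106.9 m, so C_max = 38/(0.23 × 170 × 106.9) = 0.00909 kg/m³.

0.00909 kg/m³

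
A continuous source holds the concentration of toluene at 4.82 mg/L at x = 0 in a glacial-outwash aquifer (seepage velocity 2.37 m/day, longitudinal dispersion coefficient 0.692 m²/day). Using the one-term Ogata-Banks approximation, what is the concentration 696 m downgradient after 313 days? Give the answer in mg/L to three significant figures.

4.75 mg/L

For a continuous step input, C/C₀ ≈ ½·erfc((x−vt)/(2√(Dt))).
vt = 2.37 × 313 = 741.81 m and 2√(Dt) = 2√(0.692 × 313) = 29.43 m.
Argument (x−vt)/(2√(Dt)) = (696 − 741.81)/29.43 = -1.557; ½·erfc(-1.557) = 0.9862.
C = 4.82 × 0.9862 = 4.75 mg/L.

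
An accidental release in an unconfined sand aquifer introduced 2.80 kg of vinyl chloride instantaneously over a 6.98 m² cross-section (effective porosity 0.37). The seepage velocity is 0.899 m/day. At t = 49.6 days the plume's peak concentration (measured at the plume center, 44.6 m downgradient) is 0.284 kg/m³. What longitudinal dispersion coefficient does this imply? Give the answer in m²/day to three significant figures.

At the plume center C_max = M/(n_e·A·√(4πDt)), so D = M²/(4πt·(n_e·A·C_max)²).
n_e·A·C_max = 0.37 × 6.98 × 0.284 = 0.7335 kg/m.
D = 2.80²/(4π × 49.6 × 0.7335²) = 0.0234 m²/day.

0.0234 m²/day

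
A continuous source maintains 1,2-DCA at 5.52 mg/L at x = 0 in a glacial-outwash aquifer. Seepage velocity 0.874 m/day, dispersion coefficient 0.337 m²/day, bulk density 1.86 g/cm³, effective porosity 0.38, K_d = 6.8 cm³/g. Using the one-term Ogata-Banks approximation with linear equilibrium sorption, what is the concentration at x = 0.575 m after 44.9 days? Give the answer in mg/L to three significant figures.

4.02 mg/L

Retardation factor R = 1 + ρ_b·K_d/n = 1 + 1.86 × 6.8/0.38 = 34.28.
Sorption retards both mechanisms: v_R = v/R = 0.02550 m/day, D_R = D/R = 0.009831 m²/day.
v_R·t = 0.02550 × 44.9 = 1.14495 m; 2√(D_R t) = 1.329 m; argument = (0.575 − 1.14495)/1.329 = -0.4289.
C = C₀ × ½·erfc(-0.4289) = 5.52 × 0.7279 = 4.02 mg/L.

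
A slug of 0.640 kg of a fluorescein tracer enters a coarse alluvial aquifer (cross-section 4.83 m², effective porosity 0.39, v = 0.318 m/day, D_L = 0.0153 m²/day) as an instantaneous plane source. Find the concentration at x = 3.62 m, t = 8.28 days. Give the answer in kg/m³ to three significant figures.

0.0394 kg/m³

For an instantaneous plane source, C(x,t) = M/(n_e·A·√(4πDt)) · exp(−(x−vt)²/(4Dt)), with n_e·A the pore (flow) area.
Plume center vt = 0.318 × 8.28 = 2.63304 m, so the well at 3.62 m is 0.98696 m downgradient of the peak.
√(4πDt) = 1.262 m, giving peak height M/(n_e·A·√(4πDt)) = 0.640/(0.39 × 4.83 × 1.262) = 0.2692 kg/m³.
(x−vt)²/(4Dt) = (0.98696)²/(4 × 0.0153 × 8.28) = 1.922; exp(−1.922) = 0.1463.
C = 0.2692 × 0.1463 = 0.0394 kg/m³.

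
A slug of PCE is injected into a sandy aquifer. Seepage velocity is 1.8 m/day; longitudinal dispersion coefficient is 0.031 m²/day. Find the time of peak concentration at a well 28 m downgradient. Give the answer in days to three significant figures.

15.5 days

For the 1D instantaneous-source solution, setting ∂C/∂t = 0 at fixed x gives v²t² + 2Dt − x² = 0, so t = (√(D² + v²x²) − D)/v².
√(D² + v²x²) = √(0.031² + 1.8² × 28²) = 50.40; v² = 3.24.
t = (50.40 − 0.031)/3.24 = 15.5 days (vs. the pure-advection estimate x/v = 15.6 d).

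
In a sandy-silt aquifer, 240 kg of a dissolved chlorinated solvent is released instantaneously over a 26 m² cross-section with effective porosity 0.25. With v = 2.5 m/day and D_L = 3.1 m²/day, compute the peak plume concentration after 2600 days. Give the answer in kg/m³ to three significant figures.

The peak of an instantaneous 1D plume sits at x = vt; there the Gaussian factor is 1 and C_max = M/(n_e·A·√(4πDt)), where n_e·A is the pore area the mass is dissolved in.
√(4πDt) = √(4π × 3.1 × 2600) = 318.3 m, so C_max = 240/(0.25 × 26 × 318.3) = 0.116 kg/m³.

0.116 kg/m³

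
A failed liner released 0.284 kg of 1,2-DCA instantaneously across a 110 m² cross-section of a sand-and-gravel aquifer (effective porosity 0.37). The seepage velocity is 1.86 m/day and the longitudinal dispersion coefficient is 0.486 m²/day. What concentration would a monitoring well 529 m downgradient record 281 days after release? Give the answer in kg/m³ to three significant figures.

For an instantaneous plane source, C(x,t) = M/(n_e·A·√(4πDt)) · exp(−(x−vt)²/(4Dt)), with n_e·A the pore (flow) area.
Plume center vt = 1.86 × 281 = 522.66 m, so the well at 529 m is 6.34 m downgradient of the peak.
√(4πDt) = 41.43 m, giving peak height M/(n_e·A·√(4πDt)) = 0.284/(0.37 × 110 × 41.43) = 0.0001684 kg/m³.
(x−vt)²/(4Dt) = (6.34)²/(4 × 0.486 × 281) = 0.07358; exp(−0.07358) = 0.9291.
C = 0.0001684 × 0.9291 = 0.000156 kg/m³.

0.000156 kg/m³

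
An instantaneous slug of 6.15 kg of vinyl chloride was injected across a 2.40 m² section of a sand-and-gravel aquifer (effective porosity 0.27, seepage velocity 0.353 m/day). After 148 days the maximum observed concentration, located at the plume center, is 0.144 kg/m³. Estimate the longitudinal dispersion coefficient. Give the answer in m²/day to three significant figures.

2.34 m²/day

At the plume center C_max = M/(n_e·A·√(4πDt)), so D = M²/(4πt·(n_e·A·C_max)²).
n_e·A·C_max = 0.27 × 2.40 × 0.144 = 0.09331 kg/m.
D = 6.15²/(4π × 148 × 0.09331²) = 2.34 m²/day.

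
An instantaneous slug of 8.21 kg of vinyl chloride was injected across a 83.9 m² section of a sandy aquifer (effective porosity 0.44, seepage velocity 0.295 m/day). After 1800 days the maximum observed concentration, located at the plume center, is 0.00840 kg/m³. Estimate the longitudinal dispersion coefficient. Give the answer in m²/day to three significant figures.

0.0310 m²/day

At the plume center C_max = M/(n_e·A·√(4πDt)), so D = M²/(4πt·(n_e·A·C_max)²).
n_e·A·C_max = 0.44 × 83.9 × 0.00840 = 0.3101 kg/m.
D = 8.21²/(4π × 1800 × 0.3101²) = 0.0310 m²/day.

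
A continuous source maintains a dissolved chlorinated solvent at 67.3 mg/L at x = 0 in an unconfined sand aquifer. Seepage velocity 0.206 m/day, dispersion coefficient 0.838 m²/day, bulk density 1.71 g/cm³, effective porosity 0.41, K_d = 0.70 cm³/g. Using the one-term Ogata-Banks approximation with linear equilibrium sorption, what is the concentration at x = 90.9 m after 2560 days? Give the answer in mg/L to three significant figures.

61.0 mg/L

Retardation factor R = 1 + ρ_b·K_d/n = 1 + 1.71 × 0.70/0.41 = 3.920.
Sorption retards both mechanisms: v_R = v/R = 0.05255 m/day, D_R = D/R = 0.2138 m²/day.
v_R·t = 0.05255 × 2560 = 134.528 m; 2√(D_R t) = 46.79 m; argument = (90.9 − 134.528)/46.79 = -0.9324.
C = C₀ × ½·erfc(-0.9324) = 67.3 × 0.9064 = 61.0 mg/L.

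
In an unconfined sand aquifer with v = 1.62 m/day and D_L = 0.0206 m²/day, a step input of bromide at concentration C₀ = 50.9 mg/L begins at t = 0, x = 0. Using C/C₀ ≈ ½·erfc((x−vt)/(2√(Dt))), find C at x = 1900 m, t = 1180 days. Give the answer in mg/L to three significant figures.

For a continuous step input, C/C₀ ≈ ½·erfc((x−vt)/(2√(Dt))).
vt = 1.62 × 1180 = 1911.6 m and 2√(Dt) = 2√(0.0206 × 1180) = 9.861 m.
Argument (x−vt)/(2√(Dt)) = (1900 − 1911.6)/9.861 = -1.176; ½·erfc(-1.176) = 0.9519.
C = 50.9 × 0.9519 = 48.5 mg/L.

48.5 mg/L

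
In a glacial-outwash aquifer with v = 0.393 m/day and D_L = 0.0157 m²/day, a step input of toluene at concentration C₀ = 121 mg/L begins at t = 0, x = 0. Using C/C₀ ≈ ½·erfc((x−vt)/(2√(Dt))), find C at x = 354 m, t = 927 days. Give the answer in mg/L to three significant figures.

118 mg/L

For a continuous step input, C/C₀ ≈ ½·erfc((x−vt)/(2√(Dt))).
vt = 0.393 × 927 = 364.311 m and 2√(Dt) = 2√(0.0157 × 927) = 7.630 m.
Argument (x−vt)/(2√(Dt)) = (354 − 364.311)/7.630 = -1.351; ½·erfc(-1.351) = 0.9720.
C = 121 × 0.9720 = 118 mg/L.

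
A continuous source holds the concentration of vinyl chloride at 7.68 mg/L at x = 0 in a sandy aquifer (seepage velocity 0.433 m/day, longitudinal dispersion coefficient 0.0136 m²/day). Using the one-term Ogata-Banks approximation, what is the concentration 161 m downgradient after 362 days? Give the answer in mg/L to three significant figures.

0.673 mg/L

For a continuous step input, C/C₀ ≈ ½·erfc((x−vt)/(2√(Dt))).
vt = 0.433 × 362 = 156.746 m and 2√(Dt) = 2√(0.0136 × 362) = 4.438 m.
Argument (x−vt)/(2√(Dt)) = (161 − 156.746)/4.438 = 0.9585; ½·erfc(0.9585) = 0.08763.
C = 7.68 × 0.08763 = 0.673 mg/L.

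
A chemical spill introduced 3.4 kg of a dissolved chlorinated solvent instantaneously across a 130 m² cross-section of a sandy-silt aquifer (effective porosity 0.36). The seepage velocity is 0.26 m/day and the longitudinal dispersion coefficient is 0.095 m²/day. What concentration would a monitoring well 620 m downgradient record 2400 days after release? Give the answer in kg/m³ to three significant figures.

0.00133 kg/m³

For an instantaneous plane source, C(x,t) = M/(n_e·A·√(4πDt)) · exp(−(x−vt)²/(4Dt)), with n_e·A the pore (flow) area.
Plume center vt = 0.26 × 2400 = 624 m, so the well at 620 m is 4 m upgradient of the peak.
√(4πDt) = 53.53 m, giving peak height M/(n_e·A·√(4πDt)) = 3.4/(0.36 × 130 × 53.53) = 0.001357 kg/m³.
(x−vt)²/(4Dt) = (-4)²/(4 × 0.095 × 2400) = 0.01754; exp(−0.01754) = 0.9826.
C = 0.001357 × 0.9826 = 0.00133 kg/m³.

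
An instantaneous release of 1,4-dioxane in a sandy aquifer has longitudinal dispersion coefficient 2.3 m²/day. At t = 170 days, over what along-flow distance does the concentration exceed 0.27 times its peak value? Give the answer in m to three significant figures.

The plume is Gaussian with σ = √(2Dt) = √(2 × 2.3 × 170) = 27.96 m.
C/C_peak = exp(−Δx²/(2σ²)) = 0.27 ⇒ Δx = σ·√(−2 ln 0.27) = 27.96 × 1.618 = 45.24 m.
Width = 2Δx = 90.5 m.

90.5 m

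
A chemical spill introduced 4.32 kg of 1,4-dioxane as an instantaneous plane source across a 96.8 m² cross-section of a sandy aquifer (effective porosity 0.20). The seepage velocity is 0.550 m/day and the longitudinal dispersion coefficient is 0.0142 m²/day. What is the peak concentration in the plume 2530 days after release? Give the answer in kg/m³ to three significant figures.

0.0105 kg/m³

The peak of an instantaneous 1D plume sits at x = vt; there the Gaussian factor is 1 and C_max = M/(n_e·A·√(4πDt)), where n_e·A is the pore area the mass is dissolved in.
√(4πDt) = √(4π × 0.0142 × 2530) = 21.25 m, so C_max = 4.32/(0.20 × 96.8 × 21.25) = 0.0105 kg/m³.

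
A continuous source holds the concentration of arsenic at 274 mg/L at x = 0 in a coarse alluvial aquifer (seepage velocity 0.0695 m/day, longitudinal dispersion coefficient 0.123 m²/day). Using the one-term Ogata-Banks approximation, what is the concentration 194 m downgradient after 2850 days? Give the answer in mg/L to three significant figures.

154 mg/L

For a continuous step input, C/C₀ ≈ ½·erfc((x−vt)/(2√(Dt))).
vt = 0.0695 × 2850 = 198.075 m and 2√(Dt) = 2√(0.123 × 2850) = 37.45 m.
Argument (x−vt)/(2√(Dt)) = (194 − 198.075)/37.45 = -0.1088; ½·erfc(-0.1088) = 0.5611.
C = 274 × 0.5611 = 154 mg/L.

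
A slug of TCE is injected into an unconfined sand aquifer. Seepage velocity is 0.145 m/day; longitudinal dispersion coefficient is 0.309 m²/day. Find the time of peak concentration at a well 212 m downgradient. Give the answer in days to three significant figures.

1450 days

For the 1D instantaneous-source solution, setting ∂C/∂t = 0 at fixed x gives v²t² + 2Dt − x² = 0, so t = (√(D² + v²x²) − D)/v².
√(D² + v²x²) = √(0.309² + 0.145² × 212²) = 30.74; v² = 0.021025.
t = (30.74 − 0.309)/0.021025 = 1450 days (vs. the pure-advection estimate x/v = 1460 d).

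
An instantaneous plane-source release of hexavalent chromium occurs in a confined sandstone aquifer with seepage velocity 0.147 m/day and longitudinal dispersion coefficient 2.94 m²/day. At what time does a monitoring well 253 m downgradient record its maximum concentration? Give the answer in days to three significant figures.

For the 1D instantaneous-source solution, setting ∂C/∂t = 0 at fixed x gives v²t² + 2Dt − x² = 0, so t = (√(D² + v²x²) − D)/v².
√(D² + v²x²) = √(2.94² + 0.147² × 253²) = 37.31; v² = 0.021609.
t = (37.31 − 2.94)/0.021609 = 1590 days (vs. the pure-advection estimate x/v = 1720 d).

1590 days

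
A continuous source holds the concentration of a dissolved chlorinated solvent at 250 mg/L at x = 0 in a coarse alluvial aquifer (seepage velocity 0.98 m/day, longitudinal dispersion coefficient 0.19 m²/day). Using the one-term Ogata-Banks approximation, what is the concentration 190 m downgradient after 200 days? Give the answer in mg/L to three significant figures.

189 mg/L

For a continuous step input, C/C₀ ≈ ½·erfc((x−vt)/(2√(Dt))).
vt = 0.98 × 200 = 196 m and 2√(Dt) = 2√(0.19 × 200) = 12.33 m.
Argument (x−vt)/(2√(Dt)) = (190 − 196)/12.33 = -0.4866; ½·erfc(-0.4866) = 0.7543.
C = 250 × 0.7543 = 189 mg/L.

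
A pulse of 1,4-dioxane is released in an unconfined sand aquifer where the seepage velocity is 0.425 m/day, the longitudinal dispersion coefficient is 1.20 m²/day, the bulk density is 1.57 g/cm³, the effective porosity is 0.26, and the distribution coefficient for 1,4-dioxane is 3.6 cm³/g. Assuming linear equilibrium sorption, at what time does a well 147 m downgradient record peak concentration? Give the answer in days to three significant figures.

Retardation factor R = 1 + ρ_b·K_d/n = 1 + 1.57 × 3.6/0.26 = 22.74.
Sorption retards both mechanisms: v_R = v/R = 0.01869 m/day, D_R = D/R = 0.05277 m²/day.
Peak time from v_R²t² + 2D_R t − x² = 0: t = (√(D_R² + v_R²x²) − D_R)/v_R².
√(D_R² + v_R²x²) = √(0.05277² + 0.01869² × 147²) = 2.748; v_R² = 0.0003493.
t = (2.748 − 0.05277)/0.0003493 = 7720 days.

7720 days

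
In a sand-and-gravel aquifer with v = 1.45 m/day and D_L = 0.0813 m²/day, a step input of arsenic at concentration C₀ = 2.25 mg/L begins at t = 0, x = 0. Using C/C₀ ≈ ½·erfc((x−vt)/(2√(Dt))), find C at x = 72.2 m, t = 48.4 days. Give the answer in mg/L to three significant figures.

For a continuous step input, C/C₀ ≈ ½·erfc((x−vt)/(2√(Dt))).
vt = 1.45 × 48.4 = 70.18 m and 2√(Dt) = 2√(0.0813 × 48.4) = 3.967 m.
Argument (x−vt)/(2√(Dt)) = (72.2 − 70.18)/3.967 = 0.5092; ½·erfc(0.5092) = 0.2357.
C = 2.25 × 0.2357 = 0.530 mg/L.

0.530 mg/L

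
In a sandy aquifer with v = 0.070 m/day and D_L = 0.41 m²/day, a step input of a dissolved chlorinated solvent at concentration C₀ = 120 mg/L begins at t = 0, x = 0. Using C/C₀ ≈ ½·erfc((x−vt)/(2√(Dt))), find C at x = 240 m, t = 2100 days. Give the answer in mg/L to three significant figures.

For a continuous step input, C/C₀ ≈ ½·erfc((x−vt)/(2√(Dt))).
vt = 0.070 × 2100 = 147 m and 2√(Dt) = 2√(0.41 × 2100) = 58.69 m.
Argument (x−vt)/(2√(Dt)) = (240 − 147)/58.69 = 1.585; ½·erfc(1.585) = 0.01250.
C = 120 × 0.01250 = 1.50 mg/L.

1.50 mg/L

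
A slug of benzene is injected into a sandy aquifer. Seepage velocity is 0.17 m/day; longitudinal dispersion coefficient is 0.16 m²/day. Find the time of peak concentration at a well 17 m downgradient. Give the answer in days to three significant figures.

For the 1D instantaneous-source solution, setting ∂C/∂t = 0 at fixed x gives v²t² + 2Dt − x² = 0, so t = (√(D² + v²x²) − D)/v².
√(D² + v²x²) = √(0.16² + 0.17² × 17²) = 2.894; v² = 0.0289.
t = (2.894 − 0.16)/0.0289 = 94.6 days (vs. the pure-advection estimate x/v = 100 d).

94.6 days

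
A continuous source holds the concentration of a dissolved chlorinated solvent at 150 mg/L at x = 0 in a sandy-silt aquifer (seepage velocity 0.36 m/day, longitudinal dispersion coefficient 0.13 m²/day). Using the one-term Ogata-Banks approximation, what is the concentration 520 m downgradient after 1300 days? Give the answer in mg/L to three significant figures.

0.351 mg/L

For a continuous step input, C/C₀ ≈ ½·erfc((x−vt)/(2√(Dt))).
vt = 0.36 × 1300 = 468 m and 2√(Dt) = 2√(0.13 × 1300) = 26.00 m.
Argument (x−vt)/(2√(Dt)) = (520 − 468)/26.00 = 2.000; ½·erfc(2.000) = 0.002339.
C = 150 × 0.002339 = 0.351 mg/L.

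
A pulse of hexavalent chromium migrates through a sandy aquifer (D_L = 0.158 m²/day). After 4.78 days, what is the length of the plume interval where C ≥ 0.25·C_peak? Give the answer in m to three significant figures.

4.09 m

The plume is Gaussian with σ = √(2Dt) = √(2 × 0.158 × 4.78) = 1.229 m.
C/C_peak = exp(−Δx²/(2σ²)) = 0.25 ⇒ Δx = σ·√(−2 ln 0.25) = 1.229 × 1.665 = 2.046 m.
Width = 2Δx = 4.09 m.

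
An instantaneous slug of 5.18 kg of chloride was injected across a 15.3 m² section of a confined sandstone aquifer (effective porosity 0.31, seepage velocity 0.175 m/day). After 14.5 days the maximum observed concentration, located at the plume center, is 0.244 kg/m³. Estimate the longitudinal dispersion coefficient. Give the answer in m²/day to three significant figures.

At the plume center C_max = M/(n_e·A·√(4πDt)), so D = M²/(4πt·(n_e·A·C_max)²).
n_e·A·C_max = 0.31 × 15.3 × 0.244 = 1.157 kg/m.
D = 5.18²/(4π × 14.5 × 1.157²) = 0.110 m²/day.

0.110 m²/day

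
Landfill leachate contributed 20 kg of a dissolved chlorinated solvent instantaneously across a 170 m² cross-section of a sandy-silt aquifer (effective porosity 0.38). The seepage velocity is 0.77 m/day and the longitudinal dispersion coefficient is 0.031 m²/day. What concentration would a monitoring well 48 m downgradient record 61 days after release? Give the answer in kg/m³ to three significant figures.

0.0552 kg/m³

For an instantaneous plane source, C(x,t) = M/(n_e·A·√(4πDt)) · exp(−(x−vt)²/(4Dt)), with n_e·A the pore (flow) area.
Plume center vt = 0.77 × 61 = 46.97 m, so the well at 48 m is 1.03 m downgradient of the peak.
√(4πDt) = 4.875 m, giving peak height M/(n_e·A·√(4πDt)) = 20/(0.38 × 170 × 4.875) = 0.06351 kg/m³.
(x−vt)²/(4Dt) = (1.03)²/(4 × 0.031 × 61) = 0.1403; exp(−0.1403) = 0.8691.
C = 0.06351 × 0.8691 = 0.0552 kg/m³.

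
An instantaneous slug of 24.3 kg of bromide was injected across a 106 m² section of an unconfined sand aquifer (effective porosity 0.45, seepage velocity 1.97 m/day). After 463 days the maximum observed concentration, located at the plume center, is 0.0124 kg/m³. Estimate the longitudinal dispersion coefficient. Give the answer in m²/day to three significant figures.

At the plume center C_max = M/(n_e·A·√(4πDt)), so D = M²/(4πt·(n_e·A·C_max)²).
n_e·A·C_max = 0.45 × 106 × 0.0124 = 0.5915 kg/m.
D = 24.3²/(4π × 463 × 0.5915²) = 0.290 m²/day.

0.290 m²/day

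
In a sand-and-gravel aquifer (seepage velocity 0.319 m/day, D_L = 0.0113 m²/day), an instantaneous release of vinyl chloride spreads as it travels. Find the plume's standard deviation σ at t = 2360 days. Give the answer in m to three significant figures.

Dispersive spreading gives a Gaussian with σ² = 2Dt; advection only shifts the center.
σ = √(2 × 0.0113 × 2360) = 7.30 m.

7.30 m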